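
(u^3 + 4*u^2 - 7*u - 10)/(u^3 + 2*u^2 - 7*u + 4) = (u^3 + 4*u^2 - 7*u - 10)/(u^3 + 2*u^2 - 7*u + 4)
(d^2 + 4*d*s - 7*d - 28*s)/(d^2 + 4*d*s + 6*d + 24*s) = (d - 7)/(d + 6)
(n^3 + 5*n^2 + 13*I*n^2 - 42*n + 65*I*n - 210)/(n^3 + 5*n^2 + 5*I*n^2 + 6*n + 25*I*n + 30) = (n + 7*I)/(n - I)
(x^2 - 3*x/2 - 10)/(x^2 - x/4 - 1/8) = 4*(-2*x^2 + 3*x + 20)/(-8*x^2 + 2*x + 1)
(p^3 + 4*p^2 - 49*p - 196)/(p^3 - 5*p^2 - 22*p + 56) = (p + 7)/(p - 2)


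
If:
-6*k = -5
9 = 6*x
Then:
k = 5/6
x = 3/2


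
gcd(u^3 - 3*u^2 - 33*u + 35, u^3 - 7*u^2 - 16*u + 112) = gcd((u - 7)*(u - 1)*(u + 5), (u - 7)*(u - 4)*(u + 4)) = u - 7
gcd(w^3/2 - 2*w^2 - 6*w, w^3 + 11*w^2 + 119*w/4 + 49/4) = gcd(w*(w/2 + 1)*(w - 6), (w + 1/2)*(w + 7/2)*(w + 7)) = 1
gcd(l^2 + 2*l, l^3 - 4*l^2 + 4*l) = l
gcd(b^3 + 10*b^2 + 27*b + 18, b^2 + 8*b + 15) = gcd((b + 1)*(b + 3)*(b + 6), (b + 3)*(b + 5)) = b + 3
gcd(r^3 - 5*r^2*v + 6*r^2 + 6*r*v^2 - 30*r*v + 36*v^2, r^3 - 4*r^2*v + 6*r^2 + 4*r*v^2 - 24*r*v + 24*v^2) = r^2 - 2*r*v + 6*r - 12*v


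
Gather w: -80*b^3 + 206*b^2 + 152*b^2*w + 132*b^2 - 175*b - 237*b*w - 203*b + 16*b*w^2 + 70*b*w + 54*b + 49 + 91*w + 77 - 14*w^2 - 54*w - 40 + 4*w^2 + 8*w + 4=-80*b^3 + 338*b^2 - 324*b + w^2*(16*b - 10) + w*(152*b^2 - 167*b + 45) + 90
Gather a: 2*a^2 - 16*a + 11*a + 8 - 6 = 2*a^2 - 5*a + 2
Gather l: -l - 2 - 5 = -l - 7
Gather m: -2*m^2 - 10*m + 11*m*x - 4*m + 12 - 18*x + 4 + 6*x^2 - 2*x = -2*m^2 + m*(11*x - 14) + 6*x^2 - 20*x + 16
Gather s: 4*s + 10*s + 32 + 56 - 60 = 14*s + 28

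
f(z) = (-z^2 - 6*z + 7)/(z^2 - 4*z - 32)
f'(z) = (4 - 2*z)*(-z^2 - 6*z + 7)/(z^2 - 4*z - 32)^2 + (-2*z - 6)/(z^2 - 4*z - 32)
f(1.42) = 0.10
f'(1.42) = 0.24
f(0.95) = -0.01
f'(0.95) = 0.23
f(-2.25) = -0.86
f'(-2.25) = 0.49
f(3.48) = 0.77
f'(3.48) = 0.45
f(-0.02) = -0.22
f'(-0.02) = 0.21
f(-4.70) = 1.47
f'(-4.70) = 2.61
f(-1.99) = -0.75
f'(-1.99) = 0.40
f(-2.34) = -0.91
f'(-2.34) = 0.54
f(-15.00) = -0.51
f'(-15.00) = 0.03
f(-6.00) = 0.25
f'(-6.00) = 0.36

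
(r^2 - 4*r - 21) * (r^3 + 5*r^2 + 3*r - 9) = r^5 + r^4 - 38*r^3 - 126*r^2 - 27*r + 189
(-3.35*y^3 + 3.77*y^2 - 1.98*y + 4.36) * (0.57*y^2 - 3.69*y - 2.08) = -1.9095*y^5 + 14.5104*y^4 - 8.0719*y^3 + 1.9498*y^2 - 11.97*y - 9.0688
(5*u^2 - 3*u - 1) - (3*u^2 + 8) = 2*u^2 - 3*u - 9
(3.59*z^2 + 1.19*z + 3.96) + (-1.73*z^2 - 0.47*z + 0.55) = 1.86*z^2 + 0.72*z + 4.51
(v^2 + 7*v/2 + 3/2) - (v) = v^2 + 5*v/2 + 3/2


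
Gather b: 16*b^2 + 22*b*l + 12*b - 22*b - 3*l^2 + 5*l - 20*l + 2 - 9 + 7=16*b^2 + b*(22*l - 10) - 3*l^2 - 15*l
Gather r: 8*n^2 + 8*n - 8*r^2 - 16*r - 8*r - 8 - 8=8*n^2 + 8*n - 8*r^2 - 24*r - 16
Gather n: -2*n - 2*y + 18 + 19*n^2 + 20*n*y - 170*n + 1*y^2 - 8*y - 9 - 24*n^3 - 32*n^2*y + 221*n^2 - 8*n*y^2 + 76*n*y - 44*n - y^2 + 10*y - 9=-24*n^3 + n^2*(240 - 32*y) + n*(-8*y^2 + 96*y - 216)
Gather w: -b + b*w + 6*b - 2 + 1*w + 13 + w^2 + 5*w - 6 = 5*b + w^2 + w*(b + 6) + 5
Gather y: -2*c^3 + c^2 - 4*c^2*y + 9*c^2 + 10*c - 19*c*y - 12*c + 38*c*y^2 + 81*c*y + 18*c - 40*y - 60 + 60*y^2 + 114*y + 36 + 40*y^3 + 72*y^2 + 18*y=-2*c^3 + 10*c^2 + 16*c + 40*y^3 + y^2*(38*c + 132) + y*(-4*c^2 + 62*c + 92) - 24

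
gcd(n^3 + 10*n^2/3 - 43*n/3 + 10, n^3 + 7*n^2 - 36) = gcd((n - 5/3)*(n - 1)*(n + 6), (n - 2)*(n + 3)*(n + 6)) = n + 6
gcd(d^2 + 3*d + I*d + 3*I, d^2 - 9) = d + 3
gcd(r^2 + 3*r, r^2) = r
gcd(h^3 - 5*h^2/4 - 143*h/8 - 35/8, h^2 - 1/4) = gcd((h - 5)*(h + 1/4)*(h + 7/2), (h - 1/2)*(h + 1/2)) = 1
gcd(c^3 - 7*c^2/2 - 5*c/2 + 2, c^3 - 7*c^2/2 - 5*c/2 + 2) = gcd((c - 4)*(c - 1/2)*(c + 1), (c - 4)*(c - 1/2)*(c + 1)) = c^3 - 7*c^2/2 - 5*c/2 + 2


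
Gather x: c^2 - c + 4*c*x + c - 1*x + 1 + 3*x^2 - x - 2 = c^2 + 3*x^2 + x*(4*c - 2) - 1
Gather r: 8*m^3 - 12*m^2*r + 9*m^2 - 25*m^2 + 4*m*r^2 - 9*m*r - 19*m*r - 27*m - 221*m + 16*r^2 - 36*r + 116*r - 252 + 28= 8*m^3 - 16*m^2 - 248*m + r^2*(4*m + 16) + r*(-12*m^2 - 28*m + 80) - 224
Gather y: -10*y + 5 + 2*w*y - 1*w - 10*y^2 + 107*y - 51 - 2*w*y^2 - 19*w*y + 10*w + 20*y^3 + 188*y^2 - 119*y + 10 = 9*w + 20*y^3 + y^2*(178 - 2*w) + y*(-17*w - 22) - 36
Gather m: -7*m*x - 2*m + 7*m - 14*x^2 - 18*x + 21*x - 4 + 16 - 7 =m*(5 - 7*x) - 14*x^2 + 3*x + 5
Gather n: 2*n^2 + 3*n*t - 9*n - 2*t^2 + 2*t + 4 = 2*n^2 + n*(3*t - 9) - 2*t^2 + 2*t + 4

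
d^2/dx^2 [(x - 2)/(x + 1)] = -6/(x + 1)^3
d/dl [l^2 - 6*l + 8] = 2*l - 6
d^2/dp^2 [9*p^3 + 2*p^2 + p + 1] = 54*p + 4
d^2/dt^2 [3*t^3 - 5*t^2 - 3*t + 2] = 18*t - 10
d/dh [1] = 0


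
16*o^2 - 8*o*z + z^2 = (-4*o + z)^2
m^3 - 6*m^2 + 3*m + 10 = (m - 5)*(m - 2)*(m + 1)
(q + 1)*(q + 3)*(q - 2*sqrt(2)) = q^3 - 2*sqrt(2)*q^2 + 4*q^2 - 8*sqrt(2)*q + 3*q - 6*sqrt(2)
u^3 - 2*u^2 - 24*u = u*(u - 6)*(u + 4)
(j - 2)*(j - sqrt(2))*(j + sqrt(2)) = j^3 - 2*j^2 - 2*j + 4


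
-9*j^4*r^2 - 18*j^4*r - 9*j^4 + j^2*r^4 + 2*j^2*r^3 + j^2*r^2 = (-3*j + r)*(3*j + r)*(j*r + j)^2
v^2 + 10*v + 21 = (v + 3)*(v + 7)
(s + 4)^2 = s^2 + 8*s + 16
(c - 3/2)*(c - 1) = c^2 - 5*c/2 + 3/2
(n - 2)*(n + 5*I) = n^2 - 2*n + 5*I*n - 10*I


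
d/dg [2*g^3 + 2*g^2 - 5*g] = 6*g^2 + 4*g - 5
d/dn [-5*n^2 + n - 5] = 1 - 10*n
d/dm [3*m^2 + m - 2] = 6*m + 1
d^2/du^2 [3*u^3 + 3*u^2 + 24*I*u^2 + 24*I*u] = 18*u + 6 + 48*I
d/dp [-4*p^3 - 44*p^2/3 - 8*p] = -12*p^2 - 88*p/3 - 8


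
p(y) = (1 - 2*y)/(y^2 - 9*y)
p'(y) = (1 - 2*y)*(9 - 2*y)/(y^2 - 9*y)^2 - 2/(y^2 - 9*y)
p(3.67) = 0.32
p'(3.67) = 0.07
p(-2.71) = 0.20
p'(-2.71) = 0.03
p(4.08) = 0.36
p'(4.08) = 0.08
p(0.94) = 0.12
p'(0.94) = 0.15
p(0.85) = 0.10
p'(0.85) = 0.18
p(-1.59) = 0.25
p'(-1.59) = 0.06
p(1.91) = 0.21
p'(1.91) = 0.07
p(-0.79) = 0.33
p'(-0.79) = 0.20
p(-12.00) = 0.10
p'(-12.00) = 0.01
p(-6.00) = 0.14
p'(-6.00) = 0.01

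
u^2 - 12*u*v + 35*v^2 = (u - 7*v)*(u - 5*v)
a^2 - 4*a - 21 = (a - 7)*(a + 3)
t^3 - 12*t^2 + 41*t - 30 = (t - 6)*(t - 5)*(t - 1)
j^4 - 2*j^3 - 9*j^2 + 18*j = j*(j - 3)*(j - 2)*(j + 3)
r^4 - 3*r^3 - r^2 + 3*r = r*(r - 3)*(r - 1)*(r + 1)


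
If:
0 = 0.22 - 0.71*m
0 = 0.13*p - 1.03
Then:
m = 0.31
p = 7.92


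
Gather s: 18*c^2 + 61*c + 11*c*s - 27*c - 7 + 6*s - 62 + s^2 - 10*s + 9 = 18*c^2 + 34*c + s^2 + s*(11*c - 4) - 60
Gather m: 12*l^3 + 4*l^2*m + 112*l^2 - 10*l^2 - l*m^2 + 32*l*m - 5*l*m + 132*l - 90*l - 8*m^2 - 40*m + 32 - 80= 12*l^3 + 102*l^2 + 42*l + m^2*(-l - 8) + m*(4*l^2 + 27*l - 40) - 48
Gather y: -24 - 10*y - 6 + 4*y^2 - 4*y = 4*y^2 - 14*y - 30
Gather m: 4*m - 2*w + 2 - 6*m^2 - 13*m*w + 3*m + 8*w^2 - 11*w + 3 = -6*m^2 + m*(7 - 13*w) + 8*w^2 - 13*w + 5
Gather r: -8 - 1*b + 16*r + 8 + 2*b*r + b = r*(2*b + 16)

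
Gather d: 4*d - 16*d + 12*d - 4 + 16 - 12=0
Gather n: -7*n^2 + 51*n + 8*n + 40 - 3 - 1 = -7*n^2 + 59*n + 36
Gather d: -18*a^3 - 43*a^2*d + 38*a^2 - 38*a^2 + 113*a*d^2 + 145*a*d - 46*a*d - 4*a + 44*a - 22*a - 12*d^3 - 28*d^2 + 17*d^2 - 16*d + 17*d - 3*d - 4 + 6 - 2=-18*a^3 + 18*a - 12*d^3 + d^2*(113*a - 11) + d*(-43*a^2 + 99*a - 2)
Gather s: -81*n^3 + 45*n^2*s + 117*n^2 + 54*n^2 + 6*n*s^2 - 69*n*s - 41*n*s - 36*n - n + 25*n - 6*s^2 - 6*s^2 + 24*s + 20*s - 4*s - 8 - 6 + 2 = -81*n^3 + 171*n^2 - 12*n + s^2*(6*n - 12) + s*(45*n^2 - 110*n + 40) - 12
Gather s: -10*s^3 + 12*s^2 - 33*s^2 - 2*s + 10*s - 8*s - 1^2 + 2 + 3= -10*s^3 - 21*s^2 + 4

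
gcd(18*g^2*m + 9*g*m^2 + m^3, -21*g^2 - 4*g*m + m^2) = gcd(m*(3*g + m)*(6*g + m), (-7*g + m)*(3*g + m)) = 3*g + m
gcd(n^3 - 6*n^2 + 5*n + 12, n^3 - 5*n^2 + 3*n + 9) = n^2 - 2*n - 3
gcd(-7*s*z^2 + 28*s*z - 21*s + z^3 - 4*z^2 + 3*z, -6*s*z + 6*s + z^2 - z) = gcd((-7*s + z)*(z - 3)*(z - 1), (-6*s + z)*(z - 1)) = z - 1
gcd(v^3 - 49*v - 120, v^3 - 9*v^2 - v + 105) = v + 3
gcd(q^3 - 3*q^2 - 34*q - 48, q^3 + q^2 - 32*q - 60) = q + 2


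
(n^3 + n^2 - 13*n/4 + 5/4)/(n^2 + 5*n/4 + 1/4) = (4*n^3 + 4*n^2 - 13*n + 5)/(4*n^2 + 5*n + 1)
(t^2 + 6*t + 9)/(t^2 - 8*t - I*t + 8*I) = (t^2 + 6*t + 9)/(t^2 - 8*t - I*t + 8*I)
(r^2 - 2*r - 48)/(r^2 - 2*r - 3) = (-r^2 + 2*r + 48)/(-r^2 + 2*r + 3)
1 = 1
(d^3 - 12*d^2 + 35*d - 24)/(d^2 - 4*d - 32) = (d^2 - 4*d + 3)/(d + 4)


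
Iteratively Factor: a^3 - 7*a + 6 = (a + 3)*(a^2 - 3*a + 2) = (a - 2)*(a + 3)*(a - 1)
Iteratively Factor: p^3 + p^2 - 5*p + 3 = (p + 3)*(p^2 - 2*p + 1) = (p - 1)*(p + 3)*(p - 1)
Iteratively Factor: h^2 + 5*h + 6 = (h + 2)*(h + 3)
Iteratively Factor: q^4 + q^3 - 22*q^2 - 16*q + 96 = (q + 3)*(q^3 - 2*q^2 - 16*q + 32) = (q - 4)*(q + 3)*(q^2 + 2*q - 8) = (q - 4)*(q - 2)*(q + 3)*(q + 4)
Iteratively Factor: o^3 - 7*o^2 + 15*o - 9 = (o - 1)*(o^2 - 6*o + 9) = (o - 3)*(o - 1)*(o - 3)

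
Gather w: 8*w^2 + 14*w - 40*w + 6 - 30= 8*w^2 - 26*w - 24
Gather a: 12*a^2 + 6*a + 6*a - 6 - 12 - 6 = 12*a^2 + 12*a - 24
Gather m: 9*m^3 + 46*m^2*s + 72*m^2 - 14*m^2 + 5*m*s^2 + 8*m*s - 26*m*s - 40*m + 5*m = 9*m^3 + m^2*(46*s + 58) + m*(5*s^2 - 18*s - 35)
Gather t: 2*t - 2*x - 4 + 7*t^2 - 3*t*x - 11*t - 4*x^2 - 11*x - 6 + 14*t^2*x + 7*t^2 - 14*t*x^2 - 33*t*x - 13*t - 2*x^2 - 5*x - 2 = t^2*(14*x + 14) + t*(-14*x^2 - 36*x - 22) - 6*x^2 - 18*x - 12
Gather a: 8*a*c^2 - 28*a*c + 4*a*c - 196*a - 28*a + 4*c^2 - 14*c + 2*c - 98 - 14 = a*(8*c^2 - 24*c - 224) + 4*c^2 - 12*c - 112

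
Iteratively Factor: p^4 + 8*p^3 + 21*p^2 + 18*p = (p + 3)*(p^3 + 5*p^2 + 6*p) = p*(p + 3)*(p^2 + 5*p + 6) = p*(p + 3)^2*(p + 2)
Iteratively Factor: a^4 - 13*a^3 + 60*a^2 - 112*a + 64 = (a - 4)*(a^3 - 9*a^2 + 24*a - 16) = (a - 4)^2*(a^2 - 5*a + 4) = (a - 4)^3*(a - 1)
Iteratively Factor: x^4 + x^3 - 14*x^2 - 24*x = (x - 4)*(x^3 + 5*x^2 + 6*x) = x*(x - 4)*(x^2 + 5*x + 6) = x*(x - 4)*(x + 2)*(x + 3)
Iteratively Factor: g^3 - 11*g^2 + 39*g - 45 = (g - 5)*(g^2 - 6*g + 9) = (g - 5)*(g - 3)*(g - 3)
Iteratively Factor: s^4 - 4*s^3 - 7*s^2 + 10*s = (s - 1)*(s^3 - 3*s^2 - 10*s) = (s - 1)*(s + 2)*(s^2 - 5*s) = s*(s - 1)*(s + 2)*(s - 5)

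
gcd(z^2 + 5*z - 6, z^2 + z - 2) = z - 1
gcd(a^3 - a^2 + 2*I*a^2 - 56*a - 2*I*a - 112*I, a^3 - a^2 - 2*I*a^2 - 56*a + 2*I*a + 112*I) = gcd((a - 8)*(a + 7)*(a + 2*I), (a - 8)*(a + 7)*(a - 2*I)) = a^2 - a - 56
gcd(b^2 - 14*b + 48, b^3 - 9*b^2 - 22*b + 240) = b^2 - 14*b + 48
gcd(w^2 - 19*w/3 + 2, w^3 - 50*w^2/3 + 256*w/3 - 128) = w - 6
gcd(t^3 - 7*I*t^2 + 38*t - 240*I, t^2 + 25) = t - 5*I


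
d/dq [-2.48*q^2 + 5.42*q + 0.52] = 5.42 - 4.96*q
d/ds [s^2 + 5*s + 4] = 2*s + 5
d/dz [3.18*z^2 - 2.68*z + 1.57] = 6.36*z - 2.68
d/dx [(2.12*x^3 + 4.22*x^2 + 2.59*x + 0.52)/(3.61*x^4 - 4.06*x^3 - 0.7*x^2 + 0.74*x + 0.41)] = (-7.6532*x^6 - 30.4684*x^5 - 12.4005*x^4 + 16.6596*x^3 + 13.877*x^2 + 4.1884*x + 0.6771)/(13.0321*x^8 - 29.3132*x^7 + 11.4296*x^6 + 11.0268*x^5 - 2.5586*x^4 - 4.3652*x^3 - 0.0264*x^2 + 0.6068*x + 0.1681)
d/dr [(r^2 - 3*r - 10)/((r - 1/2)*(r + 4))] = 2*(13*r^2 + 32*r + 82)/(4*r^4 + 28*r^3 + 33*r^2 - 56*r + 16)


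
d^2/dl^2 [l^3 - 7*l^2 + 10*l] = 6*l - 14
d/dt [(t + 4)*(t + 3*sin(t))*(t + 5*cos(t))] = -(t + 4)*(t + 3*sin(t))*(5*sin(t) - 1) + (t + 4)*(t + 5*cos(t))*(3*cos(t) + 1) + (t + 3*sin(t))*(t + 5*cos(t))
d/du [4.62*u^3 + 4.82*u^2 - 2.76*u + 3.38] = 13.86*u^2 + 9.64*u - 2.76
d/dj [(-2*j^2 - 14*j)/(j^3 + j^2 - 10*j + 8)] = 2*(j^4 + 14*j^3 + 17*j^2 - 16*j - 56)/(j^6 + 2*j^5 - 19*j^4 - 4*j^3 + 116*j^2 - 160*j + 64)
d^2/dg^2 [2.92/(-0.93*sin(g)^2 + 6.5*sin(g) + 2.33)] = (-10.102032*sin(g)^4 + 52.9542*sin(g)^3 - 133.526344*sin(g)^2 - 61.685*sin(g) + 259.394696)/(-0.93*sin(g)^2 + 6.5*sin(g) + 2.33)^3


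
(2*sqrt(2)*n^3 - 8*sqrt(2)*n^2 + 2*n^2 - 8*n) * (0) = 0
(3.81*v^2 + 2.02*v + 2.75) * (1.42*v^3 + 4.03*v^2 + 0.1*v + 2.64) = 5.4102*v^5 + 18.2227*v^4 + 12.4266*v^3 + 21.3429*v^2 + 5.6078*v + 7.26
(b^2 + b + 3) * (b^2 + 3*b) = b^4 + 4*b^3 + 6*b^2 + 9*b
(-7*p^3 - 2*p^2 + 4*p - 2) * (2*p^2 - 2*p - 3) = -14*p^5 + 10*p^4 + 33*p^3 - 6*p^2 - 8*p + 6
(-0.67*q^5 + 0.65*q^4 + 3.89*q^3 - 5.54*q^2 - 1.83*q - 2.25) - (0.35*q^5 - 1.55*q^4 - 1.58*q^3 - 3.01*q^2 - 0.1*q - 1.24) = -1.02*q^5 + 2.2*q^4 + 5.47*q^3 - 2.53*q^2 - 1.73*q - 1.01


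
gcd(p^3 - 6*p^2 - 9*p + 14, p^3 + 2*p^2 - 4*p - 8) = p + 2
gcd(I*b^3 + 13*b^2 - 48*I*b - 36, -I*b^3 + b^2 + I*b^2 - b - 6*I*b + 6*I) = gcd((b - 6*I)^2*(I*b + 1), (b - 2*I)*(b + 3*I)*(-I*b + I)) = 1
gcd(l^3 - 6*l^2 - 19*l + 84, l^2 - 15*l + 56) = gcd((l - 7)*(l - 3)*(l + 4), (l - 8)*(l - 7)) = l - 7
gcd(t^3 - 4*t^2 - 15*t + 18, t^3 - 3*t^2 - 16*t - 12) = t - 6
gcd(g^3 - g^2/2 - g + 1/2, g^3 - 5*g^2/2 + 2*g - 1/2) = g^2 - 3*g/2 + 1/2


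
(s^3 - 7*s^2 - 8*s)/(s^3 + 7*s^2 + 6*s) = (s - 8)/(s + 6)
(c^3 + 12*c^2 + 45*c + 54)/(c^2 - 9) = (c^2 + 9*c + 18)/(c - 3)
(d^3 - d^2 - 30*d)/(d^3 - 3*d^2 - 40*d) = (d - 6)/(d - 8)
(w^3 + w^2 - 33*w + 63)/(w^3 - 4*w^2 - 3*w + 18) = (w + 7)/(w + 2)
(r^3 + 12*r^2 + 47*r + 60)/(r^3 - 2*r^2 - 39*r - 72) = (r^2 + 9*r + 20)/(r^2 - 5*r - 24)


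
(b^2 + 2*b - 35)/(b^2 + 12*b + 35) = (b - 5)/(b + 5)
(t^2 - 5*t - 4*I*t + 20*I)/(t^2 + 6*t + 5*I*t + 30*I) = (t^2 - t*(5 + 4*I) + 20*I)/(t^2 + t*(6 + 5*I) + 30*I)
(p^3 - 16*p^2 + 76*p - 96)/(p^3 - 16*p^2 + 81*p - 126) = (p^2 - 10*p + 16)/(p^2 - 10*p + 21)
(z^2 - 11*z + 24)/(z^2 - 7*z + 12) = (z - 8)/(z - 4)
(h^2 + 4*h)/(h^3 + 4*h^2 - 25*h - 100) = h/(h^2 - 25)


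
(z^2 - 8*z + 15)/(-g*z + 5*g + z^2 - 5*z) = (z - 3)/(-g + z)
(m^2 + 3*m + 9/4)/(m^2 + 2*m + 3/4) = (2*m + 3)/(2*m + 1)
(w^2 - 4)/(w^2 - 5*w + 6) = (w + 2)/(w - 3)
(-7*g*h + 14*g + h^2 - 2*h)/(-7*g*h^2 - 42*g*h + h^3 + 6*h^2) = (h - 2)/(h*(h + 6))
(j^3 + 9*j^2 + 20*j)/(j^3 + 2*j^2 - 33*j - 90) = j*(j + 4)/(j^2 - 3*j - 18)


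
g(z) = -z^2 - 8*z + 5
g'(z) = -2*z - 8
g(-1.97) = 16.88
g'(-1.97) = -4.06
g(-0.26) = 7.01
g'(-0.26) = -7.48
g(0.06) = 4.52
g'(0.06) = -8.12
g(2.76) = -24.70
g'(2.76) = -13.52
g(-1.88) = 16.51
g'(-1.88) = -4.24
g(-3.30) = 20.51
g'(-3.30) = -1.40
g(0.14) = 3.86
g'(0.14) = -8.28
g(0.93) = -3.30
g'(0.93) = -9.86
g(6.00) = -79.00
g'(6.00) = -20.00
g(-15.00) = -100.00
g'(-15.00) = 22.00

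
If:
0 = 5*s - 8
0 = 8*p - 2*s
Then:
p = 2/5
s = 8/5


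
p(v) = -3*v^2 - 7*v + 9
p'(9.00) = -61.00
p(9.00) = -297.00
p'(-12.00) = 65.00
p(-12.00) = -339.00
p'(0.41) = -9.46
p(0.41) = 5.63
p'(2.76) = -23.56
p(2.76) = -33.17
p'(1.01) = -13.06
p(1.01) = -1.13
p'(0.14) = -7.84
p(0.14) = 7.96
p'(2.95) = -24.70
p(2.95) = -37.76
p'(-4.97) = 22.82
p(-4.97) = -30.31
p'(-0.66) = -3.04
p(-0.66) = 12.31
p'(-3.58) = 14.48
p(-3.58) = -4.39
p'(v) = -6*v - 7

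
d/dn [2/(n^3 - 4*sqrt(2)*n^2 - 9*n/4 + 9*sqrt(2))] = 8*(-12*n^2 + 32*sqrt(2)*n + 9)/(4*n^3 - 16*sqrt(2)*n^2 - 9*n + 36*sqrt(2))^2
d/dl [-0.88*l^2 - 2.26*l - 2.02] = -1.76*l - 2.26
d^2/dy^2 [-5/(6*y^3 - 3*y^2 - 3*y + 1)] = 30*((6*y - 1)*(6*y^3 - 3*y^2 - 3*y + 1) - 3*(-6*y^2 + 2*y + 1)^2)/(6*y^3 - 3*y^2 - 3*y + 1)^3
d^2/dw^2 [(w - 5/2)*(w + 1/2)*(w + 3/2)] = 6*w - 1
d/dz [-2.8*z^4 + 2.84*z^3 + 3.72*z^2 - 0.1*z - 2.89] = -11.2*z^3 + 8.52*z^2 + 7.44*z - 0.1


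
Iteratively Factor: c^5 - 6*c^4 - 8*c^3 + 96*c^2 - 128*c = (c - 4)*(c^4 - 2*c^3 - 16*c^2 + 32*c) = (c - 4)*(c + 4)*(c^3 - 6*c^2 + 8*c) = (c - 4)^2*(c + 4)*(c^2 - 2*c) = (c - 4)^2*(c - 2)*(c + 4)*(c)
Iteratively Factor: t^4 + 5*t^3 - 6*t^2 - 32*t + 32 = (t + 4)*(t^3 + t^2 - 10*t + 8) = (t + 4)^2*(t^2 - 3*t + 2) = (t - 2)*(t + 4)^2*(t - 1)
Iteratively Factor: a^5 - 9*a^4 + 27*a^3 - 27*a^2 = (a - 3)*(a^4 - 6*a^3 + 9*a^2) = a*(a - 3)*(a^3 - 6*a^2 + 9*a) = a*(a - 3)^2*(a^2 - 3*a) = a^2*(a - 3)^2*(a - 3)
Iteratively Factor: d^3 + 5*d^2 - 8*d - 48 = (d + 4)*(d^2 + d - 12) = (d + 4)^2*(d - 3)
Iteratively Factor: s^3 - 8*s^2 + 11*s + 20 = (s - 5)*(s^2 - 3*s - 4) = (s - 5)*(s - 4)*(s + 1)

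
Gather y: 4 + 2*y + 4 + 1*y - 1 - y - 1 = 2*y + 6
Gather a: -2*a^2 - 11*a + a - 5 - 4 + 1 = -2*a^2 - 10*a - 8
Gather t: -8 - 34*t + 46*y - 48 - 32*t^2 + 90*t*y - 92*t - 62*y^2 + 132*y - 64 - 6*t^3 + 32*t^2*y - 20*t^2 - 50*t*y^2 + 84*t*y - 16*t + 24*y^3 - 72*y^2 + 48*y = -6*t^3 + t^2*(32*y - 52) + t*(-50*y^2 + 174*y - 142) + 24*y^3 - 134*y^2 + 226*y - 120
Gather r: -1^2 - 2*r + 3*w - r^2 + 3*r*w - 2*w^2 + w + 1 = -r^2 + r*(3*w - 2) - 2*w^2 + 4*w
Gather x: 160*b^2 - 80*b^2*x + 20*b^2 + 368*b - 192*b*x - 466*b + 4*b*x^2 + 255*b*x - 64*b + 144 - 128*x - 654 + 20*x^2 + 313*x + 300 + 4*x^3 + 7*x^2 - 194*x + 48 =180*b^2 - 162*b + 4*x^3 + x^2*(4*b + 27) + x*(-80*b^2 + 63*b - 9) - 162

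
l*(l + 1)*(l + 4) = l^3 + 5*l^2 + 4*l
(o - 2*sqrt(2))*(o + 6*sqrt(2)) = o^2 + 4*sqrt(2)*o - 24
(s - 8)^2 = s^2 - 16*s + 64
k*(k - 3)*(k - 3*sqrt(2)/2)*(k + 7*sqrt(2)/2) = k^4 - 3*k^3 + 2*sqrt(2)*k^3 - 21*k^2/2 - 6*sqrt(2)*k^2 + 63*k/2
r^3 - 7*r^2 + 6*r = r*(r - 6)*(r - 1)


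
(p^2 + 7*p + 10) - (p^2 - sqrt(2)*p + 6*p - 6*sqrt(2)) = p + sqrt(2)*p + 6*sqrt(2) + 10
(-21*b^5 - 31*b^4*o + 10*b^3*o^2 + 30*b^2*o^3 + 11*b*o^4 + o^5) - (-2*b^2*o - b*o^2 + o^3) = -21*b^5 - 31*b^4*o + 10*b^3*o^2 + 30*b^2*o^3 + 2*b^2*o + 11*b*o^4 + b*o^2 + o^5 - o^3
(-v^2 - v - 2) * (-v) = v^3 + v^2 + 2*v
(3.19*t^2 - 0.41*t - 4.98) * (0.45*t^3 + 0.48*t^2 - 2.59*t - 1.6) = 1.4355*t^5 + 1.3467*t^4 - 10.6999*t^3 - 6.4325*t^2 + 13.5542*t + 7.968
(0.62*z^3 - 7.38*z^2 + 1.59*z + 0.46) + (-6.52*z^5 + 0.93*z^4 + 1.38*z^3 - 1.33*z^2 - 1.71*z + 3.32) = -6.52*z^5 + 0.93*z^4 + 2.0*z^3 - 8.71*z^2 - 0.12*z + 3.78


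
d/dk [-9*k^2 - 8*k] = -18*k - 8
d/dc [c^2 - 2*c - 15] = 2*c - 2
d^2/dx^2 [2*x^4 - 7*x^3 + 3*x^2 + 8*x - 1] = 24*x^2 - 42*x + 6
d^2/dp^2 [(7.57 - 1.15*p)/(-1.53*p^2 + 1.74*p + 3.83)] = ((27.1662 - 10.557*p)*(-1.53*p^2 + 1.74*p + 3.83) - (1.15*p - 7.57)*(3.06*p - 1.74)*(6.12*p - 3.48))/(-1.53*p^2 + 1.74*p + 3.83)^3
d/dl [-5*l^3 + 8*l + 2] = 8 - 15*l^2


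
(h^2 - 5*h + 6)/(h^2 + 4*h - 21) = (h - 2)/(h + 7)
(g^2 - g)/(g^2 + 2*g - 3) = g/(g + 3)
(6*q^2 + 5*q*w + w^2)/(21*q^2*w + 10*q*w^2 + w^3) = (2*q + w)/(w*(7*q + w))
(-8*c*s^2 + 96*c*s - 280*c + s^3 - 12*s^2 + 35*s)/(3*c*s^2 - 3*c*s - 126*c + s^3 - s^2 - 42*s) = (-8*c*s + 40*c + s^2 - 5*s)/(3*c*s + 18*c + s^2 + 6*s)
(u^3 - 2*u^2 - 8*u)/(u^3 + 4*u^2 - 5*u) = (u^2 - 2*u - 8)/(u^2 + 4*u - 5)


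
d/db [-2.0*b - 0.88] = -2.00000000000000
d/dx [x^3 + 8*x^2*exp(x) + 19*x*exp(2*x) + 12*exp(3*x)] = 8*x^2*exp(x) + 3*x^2 + 38*x*exp(2*x) + 16*x*exp(x) + 36*exp(3*x) + 19*exp(2*x)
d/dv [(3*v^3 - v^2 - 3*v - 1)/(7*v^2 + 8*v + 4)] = (21*v^4 + 48*v^3 + 49*v^2 + 6*v - 4)/(49*v^4 + 112*v^3 + 120*v^2 + 64*v + 16)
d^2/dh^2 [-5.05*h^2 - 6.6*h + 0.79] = -10.1000000000000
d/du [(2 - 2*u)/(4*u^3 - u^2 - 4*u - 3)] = 2*(-4*u^3 + u^2 + 4*u - 2*(u - 1)*(-6*u^2 + u + 2) + 3)/(-4*u^3 + u^2 + 4*u + 3)^2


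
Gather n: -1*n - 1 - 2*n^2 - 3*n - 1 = -2*n^2 - 4*n - 2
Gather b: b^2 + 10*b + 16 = b^2 + 10*b + 16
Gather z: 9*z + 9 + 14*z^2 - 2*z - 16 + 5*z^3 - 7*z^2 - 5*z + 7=5*z^3 + 7*z^2 + 2*z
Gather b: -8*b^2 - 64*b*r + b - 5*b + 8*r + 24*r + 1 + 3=-8*b^2 + b*(-64*r - 4) + 32*r + 4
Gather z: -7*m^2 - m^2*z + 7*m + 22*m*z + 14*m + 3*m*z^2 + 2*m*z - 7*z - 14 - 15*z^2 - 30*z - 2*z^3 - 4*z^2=-7*m^2 + 21*m - 2*z^3 + z^2*(3*m - 19) + z*(-m^2 + 24*m - 37) - 14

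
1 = 1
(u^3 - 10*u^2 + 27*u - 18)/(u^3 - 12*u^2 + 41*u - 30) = (u - 3)/(u - 5)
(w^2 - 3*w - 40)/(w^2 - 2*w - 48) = (w + 5)/(w + 6)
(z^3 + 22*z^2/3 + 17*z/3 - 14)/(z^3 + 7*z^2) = (3*z^3 + 22*z^2 + 17*z - 42)/(3*z^2*(z + 7))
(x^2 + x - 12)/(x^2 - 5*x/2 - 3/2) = 2*(x + 4)/(2*x + 1)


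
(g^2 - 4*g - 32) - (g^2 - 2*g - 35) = 3 - 2*g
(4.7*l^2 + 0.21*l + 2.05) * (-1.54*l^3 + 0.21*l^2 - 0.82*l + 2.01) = -7.238*l^5 + 0.6636*l^4 - 6.9669*l^3 + 9.7053*l^2 - 1.2589*l + 4.1205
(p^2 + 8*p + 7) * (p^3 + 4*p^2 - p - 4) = p^5 + 12*p^4 + 38*p^3 + 16*p^2 - 39*p - 28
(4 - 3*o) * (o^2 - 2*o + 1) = -3*o^3 + 10*o^2 - 11*o + 4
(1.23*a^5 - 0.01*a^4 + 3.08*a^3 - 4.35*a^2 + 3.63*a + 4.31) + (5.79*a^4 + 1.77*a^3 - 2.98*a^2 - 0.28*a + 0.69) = 1.23*a^5 + 5.78*a^4 + 4.85*a^3 - 7.33*a^2 + 3.35*a + 5.0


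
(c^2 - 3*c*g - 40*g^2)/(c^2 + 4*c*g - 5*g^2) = (c - 8*g)/(c - g)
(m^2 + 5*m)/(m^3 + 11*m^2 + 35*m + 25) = m/(m^2 + 6*m + 5)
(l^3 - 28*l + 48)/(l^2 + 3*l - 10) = (l^2 + 2*l - 24)/(l + 5)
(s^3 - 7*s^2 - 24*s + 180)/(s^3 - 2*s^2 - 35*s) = (s^2 - 12*s + 36)/(s*(s - 7))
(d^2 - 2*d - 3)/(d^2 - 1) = (d - 3)/(d - 1)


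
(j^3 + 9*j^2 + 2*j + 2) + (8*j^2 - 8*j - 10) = j^3 + 17*j^2 - 6*j - 8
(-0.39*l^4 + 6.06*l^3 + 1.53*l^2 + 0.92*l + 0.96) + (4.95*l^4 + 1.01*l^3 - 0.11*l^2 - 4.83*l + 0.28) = 4.56*l^4 + 7.07*l^3 + 1.42*l^2 - 3.91*l + 1.24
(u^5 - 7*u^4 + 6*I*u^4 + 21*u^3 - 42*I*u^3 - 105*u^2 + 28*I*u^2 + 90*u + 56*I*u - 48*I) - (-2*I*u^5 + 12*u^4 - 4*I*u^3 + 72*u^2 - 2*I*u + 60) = u^5 + 2*I*u^5 - 19*u^4 + 6*I*u^4 + 21*u^3 - 38*I*u^3 - 177*u^2 + 28*I*u^2 + 90*u + 58*I*u - 60 - 48*I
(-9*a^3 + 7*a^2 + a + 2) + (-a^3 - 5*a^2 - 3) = -10*a^3 + 2*a^2 + a - 1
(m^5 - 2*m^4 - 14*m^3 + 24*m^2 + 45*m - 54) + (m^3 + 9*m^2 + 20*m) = m^5 - 2*m^4 - 13*m^3 + 33*m^2 + 65*m - 54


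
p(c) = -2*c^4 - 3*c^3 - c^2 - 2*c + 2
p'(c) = -8*c^3 - 9*c^2 - 2*c - 2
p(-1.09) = 4.05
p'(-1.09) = -0.15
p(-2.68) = -45.25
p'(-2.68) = 92.71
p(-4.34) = -472.48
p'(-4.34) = 491.13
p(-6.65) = -3057.94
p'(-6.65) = 1965.93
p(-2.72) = -49.06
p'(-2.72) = 97.84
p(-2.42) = -25.09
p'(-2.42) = 63.51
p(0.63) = -0.72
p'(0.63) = -8.83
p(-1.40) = 3.39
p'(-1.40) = 5.11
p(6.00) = -3286.00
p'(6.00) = -2066.00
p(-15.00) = -91318.00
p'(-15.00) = 25003.00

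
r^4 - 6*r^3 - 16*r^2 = r^2*(r - 8)*(r + 2)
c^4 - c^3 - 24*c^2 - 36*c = c*(c - 6)*(c + 2)*(c + 3)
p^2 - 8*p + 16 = (p - 4)^2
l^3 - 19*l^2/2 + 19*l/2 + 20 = (l - 8)*(l - 5/2)*(l + 1)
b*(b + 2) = b^2 + 2*b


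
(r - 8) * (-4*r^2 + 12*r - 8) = -4*r^3 + 44*r^2 - 104*r + 64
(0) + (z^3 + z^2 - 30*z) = z^3 + z^2 - 30*z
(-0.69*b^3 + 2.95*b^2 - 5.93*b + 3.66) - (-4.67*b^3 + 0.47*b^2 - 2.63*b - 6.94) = 3.98*b^3 + 2.48*b^2 - 3.3*b + 10.6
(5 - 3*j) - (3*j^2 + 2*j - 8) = -3*j^2 - 5*j + 13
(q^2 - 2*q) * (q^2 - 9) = q^4 - 2*q^3 - 9*q^2 + 18*q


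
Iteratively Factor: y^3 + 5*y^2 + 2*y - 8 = (y + 2)*(y^2 + 3*y - 4) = (y + 2)*(y + 4)*(y - 1)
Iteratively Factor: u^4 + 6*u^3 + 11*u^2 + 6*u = (u + 1)*(u^3 + 5*u^2 + 6*u) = u*(u + 1)*(u^2 + 5*u + 6) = u*(u + 1)*(u + 3)*(u + 2)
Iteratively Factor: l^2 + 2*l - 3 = (l - 1)*(l + 3)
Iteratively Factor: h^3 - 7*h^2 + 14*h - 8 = (h - 2)*(h^2 - 5*h + 4) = (h - 2)*(h - 1)*(h - 4)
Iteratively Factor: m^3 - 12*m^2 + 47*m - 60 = (m - 3)*(m^2 - 9*m + 20) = (m - 4)*(m - 3)*(m - 5)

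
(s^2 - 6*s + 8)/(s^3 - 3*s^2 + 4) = (s - 4)/(s^2 - s - 2)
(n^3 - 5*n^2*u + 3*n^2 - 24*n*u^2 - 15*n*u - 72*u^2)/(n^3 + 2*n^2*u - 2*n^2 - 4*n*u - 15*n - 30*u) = (n^2 - 5*n*u - 24*u^2)/(n^2 + 2*n*u - 5*n - 10*u)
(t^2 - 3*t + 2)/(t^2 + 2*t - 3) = (t - 2)/(t + 3)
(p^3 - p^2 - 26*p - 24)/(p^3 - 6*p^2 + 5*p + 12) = (p^2 - 2*p - 24)/(p^2 - 7*p + 12)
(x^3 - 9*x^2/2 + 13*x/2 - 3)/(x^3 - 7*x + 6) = (x - 3/2)/(x + 3)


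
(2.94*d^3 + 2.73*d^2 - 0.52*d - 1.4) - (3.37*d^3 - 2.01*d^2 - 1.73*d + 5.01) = -0.43*d^3 + 4.74*d^2 + 1.21*d - 6.41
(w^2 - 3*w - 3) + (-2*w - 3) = w^2 - 5*w - 6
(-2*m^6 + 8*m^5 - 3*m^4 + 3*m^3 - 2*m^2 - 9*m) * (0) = 0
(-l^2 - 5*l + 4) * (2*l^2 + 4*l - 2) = -2*l^4 - 14*l^3 - 10*l^2 + 26*l - 8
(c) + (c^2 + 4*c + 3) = c^2 + 5*c + 3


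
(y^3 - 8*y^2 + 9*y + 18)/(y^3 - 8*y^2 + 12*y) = (y^2 - 2*y - 3)/(y*(y - 2))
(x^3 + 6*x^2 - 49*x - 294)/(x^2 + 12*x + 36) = (x^2 - 49)/(x + 6)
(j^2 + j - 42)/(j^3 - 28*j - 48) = (j + 7)/(j^2 + 6*j + 8)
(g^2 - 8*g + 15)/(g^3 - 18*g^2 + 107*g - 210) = (g - 3)/(g^2 - 13*g + 42)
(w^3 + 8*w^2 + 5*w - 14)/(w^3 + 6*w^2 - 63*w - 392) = (w^2 + w - 2)/(w^2 - w - 56)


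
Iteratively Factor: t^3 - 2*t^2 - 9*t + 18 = (t - 3)*(t^2 + t - 6) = (t - 3)*(t + 3)*(t - 2)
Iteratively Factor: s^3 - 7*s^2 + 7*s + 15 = (s - 3)*(s^2 - 4*s - 5) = (s - 3)*(s + 1)*(s - 5)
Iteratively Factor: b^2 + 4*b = (b + 4)*(b)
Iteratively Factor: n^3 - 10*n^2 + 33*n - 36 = (n - 4)*(n^2 - 6*n + 9) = (n - 4)*(n - 3)*(n - 3)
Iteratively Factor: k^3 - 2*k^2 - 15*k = (k + 3)*(k^2 - 5*k) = (k - 5)*(k + 3)*(k)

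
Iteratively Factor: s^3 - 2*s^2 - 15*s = (s)*(s^2 - 2*s - 15) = s*(s - 5)*(s + 3)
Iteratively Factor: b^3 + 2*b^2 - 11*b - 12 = (b + 4)*(b^2 - 2*b - 3) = (b - 3)*(b + 4)*(b + 1)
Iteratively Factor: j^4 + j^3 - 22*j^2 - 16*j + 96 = (j + 4)*(j^3 - 3*j^2 - 10*j + 24) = (j - 4)*(j + 4)*(j^2 + j - 6) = (j - 4)*(j + 3)*(j + 4)*(j - 2)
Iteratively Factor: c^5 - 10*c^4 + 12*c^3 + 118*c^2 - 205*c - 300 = (c - 5)*(c^4 - 5*c^3 - 13*c^2 + 53*c + 60) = (c - 5)*(c - 4)*(c^3 - c^2 - 17*c - 15) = (c - 5)*(c - 4)*(c + 3)*(c^2 - 4*c - 5) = (c - 5)*(c - 4)*(c + 1)*(c + 3)*(c - 5)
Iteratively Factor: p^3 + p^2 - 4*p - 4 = (p - 2)*(p^2 + 3*p + 2) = (p - 2)*(p + 2)*(p + 1)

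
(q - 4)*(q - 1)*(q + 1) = q^3 - 4*q^2 - q + 4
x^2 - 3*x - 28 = (x - 7)*(x + 4)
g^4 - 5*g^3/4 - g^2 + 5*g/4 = g*(g - 5/4)*(g - 1)*(g + 1)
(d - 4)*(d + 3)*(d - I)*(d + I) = d^4 - d^3 - 11*d^2 - d - 12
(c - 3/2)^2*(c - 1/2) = c^3 - 7*c^2/2 + 15*c/4 - 9/8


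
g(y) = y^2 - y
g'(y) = 2*y - 1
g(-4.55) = 25.25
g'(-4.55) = -10.10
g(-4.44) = 24.15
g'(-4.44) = -9.88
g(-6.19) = 44.51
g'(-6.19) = -13.38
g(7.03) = 42.39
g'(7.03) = 13.06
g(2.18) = 2.57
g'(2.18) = 3.36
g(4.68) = 17.22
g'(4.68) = 8.36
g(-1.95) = 5.75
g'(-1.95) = -4.90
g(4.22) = 13.59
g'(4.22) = 7.44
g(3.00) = 6.00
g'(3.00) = 5.00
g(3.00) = 6.00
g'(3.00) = 5.00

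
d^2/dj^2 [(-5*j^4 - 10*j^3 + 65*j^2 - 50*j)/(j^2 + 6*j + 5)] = 10*(-j^3 - 3*j^2 - 3*j + 5)/(j^3 + 3*j^2 + 3*j + 1)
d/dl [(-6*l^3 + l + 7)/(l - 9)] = 2*(-6*l^3 + 81*l^2 - 8)/(l^2 - 18*l + 81)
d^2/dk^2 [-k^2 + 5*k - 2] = -2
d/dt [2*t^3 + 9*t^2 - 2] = 6*t*(t + 3)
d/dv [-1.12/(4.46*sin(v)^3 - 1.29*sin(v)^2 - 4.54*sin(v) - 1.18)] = (14.9856*sin(v)^2 - 2.8896*sin(v) - 5.0848)*cos(v)/(-4.46*sin(v)^3 + 1.29*sin(v)^2 + 4.54*sin(v) + 1.18)^2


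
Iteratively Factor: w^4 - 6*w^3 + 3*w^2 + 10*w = (w - 5)*(w^3 - w^2 - 2*w) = w*(w - 5)*(w^2 - w - 2) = w*(w - 5)*(w - 2)*(w + 1)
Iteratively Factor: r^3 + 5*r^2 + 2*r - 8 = (r + 4)*(r^2 + r - 2) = (r + 2)*(r + 4)*(r - 1)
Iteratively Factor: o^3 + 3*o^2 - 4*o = (o + 4)*(o^2 - o) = (o - 1)*(o + 4)*(o)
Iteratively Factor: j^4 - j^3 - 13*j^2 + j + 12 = (j + 1)*(j^3 - 2*j^2 - 11*j + 12) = (j + 1)*(j + 3)*(j^2 - 5*j + 4) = (j - 4)*(j + 1)*(j + 3)*(j - 1)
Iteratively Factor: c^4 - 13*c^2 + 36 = (c + 2)*(c^3 - 2*c^2 - 9*c + 18) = (c + 2)*(c + 3)*(c^2 - 5*c + 6) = (c - 3)*(c + 2)*(c + 3)*(c - 2)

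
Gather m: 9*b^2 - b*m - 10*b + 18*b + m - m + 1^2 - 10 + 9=9*b^2 - b*m + 8*b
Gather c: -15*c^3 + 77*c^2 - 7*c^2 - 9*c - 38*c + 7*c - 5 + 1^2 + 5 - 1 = -15*c^3 + 70*c^2 - 40*c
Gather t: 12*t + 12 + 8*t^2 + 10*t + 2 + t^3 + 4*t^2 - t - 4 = t^3 + 12*t^2 + 21*t + 10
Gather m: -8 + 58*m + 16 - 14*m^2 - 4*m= -14*m^2 + 54*m + 8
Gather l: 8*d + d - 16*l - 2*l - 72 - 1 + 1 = 9*d - 18*l - 72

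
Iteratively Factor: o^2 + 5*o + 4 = (o + 4)*(o + 1)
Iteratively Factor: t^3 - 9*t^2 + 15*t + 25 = (t - 5)*(t^2 - 4*t - 5) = (t - 5)*(t + 1)*(t - 5)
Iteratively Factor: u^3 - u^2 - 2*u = (u + 1)*(u^2 - 2*u) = u*(u + 1)*(u - 2)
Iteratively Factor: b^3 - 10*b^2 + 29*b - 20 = (b - 5)*(b^2 - 5*b + 4) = (b - 5)*(b - 1)*(b - 4)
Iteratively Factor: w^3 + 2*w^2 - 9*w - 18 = (w + 2)*(w^2 - 9) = (w - 3)*(w + 2)*(w + 3)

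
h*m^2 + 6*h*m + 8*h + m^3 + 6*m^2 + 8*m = (h + m)*(m + 2)*(m + 4)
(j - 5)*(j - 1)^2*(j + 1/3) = j^4 - 20*j^3/3 + 26*j^2/3 - 4*j/3 - 5/3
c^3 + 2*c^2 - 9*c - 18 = (c - 3)*(c + 2)*(c + 3)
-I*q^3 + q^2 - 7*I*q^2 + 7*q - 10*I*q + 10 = (q + 2)*(q + 5)*(-I*q + 1)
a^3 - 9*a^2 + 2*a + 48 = (a - 8)*(a - 3)*(a + 2)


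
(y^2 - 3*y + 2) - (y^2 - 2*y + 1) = 1 - y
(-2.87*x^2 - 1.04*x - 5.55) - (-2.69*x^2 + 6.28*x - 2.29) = -0.18*x^2 - 7.32*x - 3.26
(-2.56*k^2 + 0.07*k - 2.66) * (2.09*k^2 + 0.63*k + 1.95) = -5.3504*k^4 - 1.4665*k^3 - 10.5073*k^2 - 1.5393*k - 5.187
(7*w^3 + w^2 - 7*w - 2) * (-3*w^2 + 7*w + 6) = -21*w^5 + 46*w^4 + 70*w^3 - 37*w^2 - 56*w - 12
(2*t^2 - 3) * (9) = 18*t^2 - 27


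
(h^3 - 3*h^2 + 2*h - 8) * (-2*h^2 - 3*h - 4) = -2*h^5 + 3*h^4 + h^3 + 22*h^2 + 16*h + 32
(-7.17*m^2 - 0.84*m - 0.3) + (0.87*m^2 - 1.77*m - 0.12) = -6.3*m^2 - 2.61*m - 0.42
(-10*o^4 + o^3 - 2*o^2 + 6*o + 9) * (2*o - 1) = -20*o^5 + 12*o^4 - 5*o^3 + 14*o^2 + 12*o - 9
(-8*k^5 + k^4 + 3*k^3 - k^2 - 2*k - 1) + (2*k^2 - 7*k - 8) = -8*k^5 + k^4 + 3*k^3 + k^2 - 9*k - 9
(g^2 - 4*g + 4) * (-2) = -2*g^2 + 8*g - 8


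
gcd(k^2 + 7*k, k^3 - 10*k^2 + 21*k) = k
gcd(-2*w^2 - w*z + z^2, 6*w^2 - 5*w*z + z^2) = -2*w + z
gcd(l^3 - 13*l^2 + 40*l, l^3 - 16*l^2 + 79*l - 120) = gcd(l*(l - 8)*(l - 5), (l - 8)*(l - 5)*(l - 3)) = l^2 - 13*l + 40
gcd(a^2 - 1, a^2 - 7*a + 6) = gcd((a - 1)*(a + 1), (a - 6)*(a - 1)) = a - 1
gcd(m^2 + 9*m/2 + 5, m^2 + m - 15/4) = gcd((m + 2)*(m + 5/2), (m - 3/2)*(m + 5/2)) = m + 5/2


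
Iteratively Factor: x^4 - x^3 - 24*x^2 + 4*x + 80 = (x - 2)*(x^3 + x^2 - 22*x - 40) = (x - 2)*(x + 2)*(x^2 - x - 20) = (x - 2)*(x + 2)*(x + 4)*(x - 5)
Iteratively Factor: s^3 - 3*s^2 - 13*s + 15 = (s - 1)*(s^2 - 2*s - 15) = (s - 5)*(s - 1)*(s + 3)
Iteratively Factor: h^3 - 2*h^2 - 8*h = (h)*(h^2 - 2*h - 8) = h*(h + 2)*(h - 4)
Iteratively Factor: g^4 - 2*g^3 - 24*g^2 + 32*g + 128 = (g - 4)*(g^3 + 2*g^2 - 16*g - 32) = (g - 4)*(g + 4)*(g^2 - 2*g - 8) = (g - 4)^2*(g + 4)*(g + 2)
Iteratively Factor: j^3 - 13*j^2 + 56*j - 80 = (j - 4)*(j^2 - 9*j + 20) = (j - 5)*(j - 4)*(j - 4)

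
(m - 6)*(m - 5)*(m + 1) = m^3 - 10*m^2 + 19*m + 30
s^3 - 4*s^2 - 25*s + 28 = (s - 7)*(s - 1)*(s + 4)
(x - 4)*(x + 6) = x^2 + 2*x - 24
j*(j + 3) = j^2 + 3*j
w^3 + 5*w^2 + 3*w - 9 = (w - 1)*(w + 3)^2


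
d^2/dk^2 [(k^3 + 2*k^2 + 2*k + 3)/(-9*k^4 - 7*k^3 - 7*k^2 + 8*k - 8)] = 2*(-81*k^9 - 486*k^8 - 1161*k^7 - 3865*k^6 - 3675*k^5 - 1581*k^4 + 1150*k^3 + 2559*k^2 + 1152*k - 280)/(729*k^12 + 1701*k^11 + 3024*k^10 + 1045*k^9 + 1272*k^8 - 147*k^7 + 3919*k^6 - 936*k^5 + 1560*k^4 - 1856*k^3 + 2880*k^2 - 1536*k + 512)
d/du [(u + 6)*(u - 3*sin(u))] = u - (u + 6)*(3*cos(u) - 1) - 3*sin(u)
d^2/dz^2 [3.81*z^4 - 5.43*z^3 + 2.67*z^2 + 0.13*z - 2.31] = 45.72*z^2 - 32.58*z + 5.34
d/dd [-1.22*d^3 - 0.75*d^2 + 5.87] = d*(-3.66*d - 1.5)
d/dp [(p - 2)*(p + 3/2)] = 2*p - 1/2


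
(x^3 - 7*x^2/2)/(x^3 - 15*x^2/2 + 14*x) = x/(x - 4)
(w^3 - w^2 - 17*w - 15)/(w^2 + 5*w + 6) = (w^2 - 4*w - 5)/(w + 2)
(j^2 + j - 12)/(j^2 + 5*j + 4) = (j - 3)/(j + 1)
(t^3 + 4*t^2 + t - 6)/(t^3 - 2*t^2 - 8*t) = (t^2 + 2*t - 3)/(t*(t - 4))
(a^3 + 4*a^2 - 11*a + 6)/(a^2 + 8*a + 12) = (a^2 - 2*a + 1)/(a + 2)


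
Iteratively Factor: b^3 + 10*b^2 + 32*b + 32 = (b + 4)*(b^2 + 6*b + 8) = (b + 2)*(b + 4)*(b + 4)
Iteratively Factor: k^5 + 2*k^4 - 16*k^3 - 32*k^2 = (k)*(k^4 + 2*k^3 - 16*k^2 - 32*k) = k^2*(k^3 + 2*k^2 - 16*k - 32) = k^2*(k - 4)*(k^2 + 6*k + 8) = k^2*(k - 4)*(k + 2)*(k + 4)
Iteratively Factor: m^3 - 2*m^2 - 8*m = (m)*(m^2 - 2*m - 8) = m*(m + 2)*(m - 4)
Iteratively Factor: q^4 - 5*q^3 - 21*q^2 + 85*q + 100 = (q + 4)*(q^3 - 9*q^2 + 15*q + 25) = (q - 5)*(q + 4)*(q^2 - 4*q - 5) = (q - 5)*(q + 1)*(q + 4)*(q - 5)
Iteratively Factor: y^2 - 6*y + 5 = (y - 1)*(y - 5)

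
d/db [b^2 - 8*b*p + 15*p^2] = 2*b - 8*p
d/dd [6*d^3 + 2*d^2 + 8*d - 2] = 18*d^2 + 4*d + 8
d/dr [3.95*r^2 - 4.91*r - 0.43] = 7.9*r - 4.91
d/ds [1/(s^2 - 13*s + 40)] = (13 - 2*s)/(s^2 - 13*s + 40)^2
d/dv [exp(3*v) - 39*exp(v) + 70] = 3*(exp(2*v) - 13)*exp(v)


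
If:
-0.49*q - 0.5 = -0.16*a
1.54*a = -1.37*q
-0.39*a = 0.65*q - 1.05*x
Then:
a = 0.70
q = -0.79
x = -0.23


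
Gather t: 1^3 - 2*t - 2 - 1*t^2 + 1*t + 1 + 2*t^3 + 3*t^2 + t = 2*t^3 + 2*t^2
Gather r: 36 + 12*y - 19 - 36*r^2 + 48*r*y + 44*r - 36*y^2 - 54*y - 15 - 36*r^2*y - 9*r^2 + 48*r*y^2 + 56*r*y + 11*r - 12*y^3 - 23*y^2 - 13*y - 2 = r^2*(-36*y - 45) + r*(48*y^2 + 104*y + 55) - 12*y^3 - 59*y^2 - 55*y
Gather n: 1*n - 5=n - 5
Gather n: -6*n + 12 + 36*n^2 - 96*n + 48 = 36*n^2 - 102*n + 60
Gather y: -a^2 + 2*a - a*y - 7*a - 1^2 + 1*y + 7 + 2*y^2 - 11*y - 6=-a^2 - 5*a + 2*y^2 + y*(-a - 10)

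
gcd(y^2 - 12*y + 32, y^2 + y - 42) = 1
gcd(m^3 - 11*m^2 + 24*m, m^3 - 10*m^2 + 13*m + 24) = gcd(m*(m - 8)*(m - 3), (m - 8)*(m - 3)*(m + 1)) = m^2 - 11*m + 24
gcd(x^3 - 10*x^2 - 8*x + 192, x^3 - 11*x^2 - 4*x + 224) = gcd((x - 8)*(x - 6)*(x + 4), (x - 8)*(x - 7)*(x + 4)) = x^2 - 4*x - 32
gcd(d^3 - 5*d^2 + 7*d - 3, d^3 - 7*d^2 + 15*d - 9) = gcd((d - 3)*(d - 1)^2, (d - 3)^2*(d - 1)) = d^2 - 4*d + 3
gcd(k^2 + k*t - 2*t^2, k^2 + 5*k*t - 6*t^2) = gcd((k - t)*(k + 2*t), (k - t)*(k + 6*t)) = -k + t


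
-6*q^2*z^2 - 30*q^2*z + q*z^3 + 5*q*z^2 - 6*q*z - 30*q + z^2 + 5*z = (-6*q + z)*(z + 5)*(q*z + 1)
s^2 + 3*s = s*(s + 3)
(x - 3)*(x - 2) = x^2 - 5*x + 6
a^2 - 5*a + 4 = (a - 4)*(a - 1)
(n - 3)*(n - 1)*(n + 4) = n^3 - 13*n + 12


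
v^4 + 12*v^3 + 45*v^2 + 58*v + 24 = (v + 1)^2*(v + 4)*(v + 6)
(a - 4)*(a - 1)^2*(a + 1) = a^4 - 5*a^3 + 3*a^2 + 5*a - 4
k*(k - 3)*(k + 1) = k^3 - 2*k^2 - 3*k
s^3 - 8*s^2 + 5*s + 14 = (s - 7)*(s - 2)*(s + 1)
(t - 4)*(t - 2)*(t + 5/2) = t^3 - 7*t^2/2 - 7*t + 20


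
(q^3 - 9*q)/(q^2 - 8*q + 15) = q*(q + 3)/(q - 5)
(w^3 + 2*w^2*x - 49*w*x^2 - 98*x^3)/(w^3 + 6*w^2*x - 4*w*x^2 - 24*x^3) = (-w^2 + 49*x^2)/(-w^2 - 4*w*x + 12*x^2)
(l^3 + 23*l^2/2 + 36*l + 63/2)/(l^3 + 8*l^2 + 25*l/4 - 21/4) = 2*(l + 3)/(2*l - 1)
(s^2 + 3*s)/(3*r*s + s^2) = (s + 3)/(3*r + s)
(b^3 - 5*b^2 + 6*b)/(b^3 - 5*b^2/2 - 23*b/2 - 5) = 2*b*(-b^2 + 5*b - 6)/(-2*b^3 + 5*b^2 + 23*b + 10)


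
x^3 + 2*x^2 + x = x*(x + 1)^2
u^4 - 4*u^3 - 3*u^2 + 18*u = u*(u - 3)^2*(u + 2)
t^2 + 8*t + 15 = (t + 3)*(t + 5)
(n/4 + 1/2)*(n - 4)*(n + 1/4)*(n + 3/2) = n^4/4 - n^3/16 - 89*n^2/32 - 59*n/16 - 3/4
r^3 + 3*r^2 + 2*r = r*(r + 1)*(r + 2)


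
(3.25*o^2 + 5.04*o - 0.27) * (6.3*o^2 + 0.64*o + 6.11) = 20.475*o^4 + 33.832*o^3 + 21.3821*o^2 + 30.6216*o - 1.6497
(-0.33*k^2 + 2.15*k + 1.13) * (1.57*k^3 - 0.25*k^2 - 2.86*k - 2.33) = -0.5181*k^5 + 3.458*k^4 + 2.1804*k^3 - 5.6626*k^2 - 8.2413*k - 2.6329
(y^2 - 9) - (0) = y^2 - 9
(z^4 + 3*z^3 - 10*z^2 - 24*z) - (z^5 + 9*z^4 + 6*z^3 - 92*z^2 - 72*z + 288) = -z^5 - 8*z^4 - 3*z^3 + 82*z^2 + 48*z - 288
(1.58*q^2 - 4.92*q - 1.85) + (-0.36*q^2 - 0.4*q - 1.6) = 1.22*q^2 - 5.32*q - 3.45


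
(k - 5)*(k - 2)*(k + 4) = k^3 - 3*k^2 - 18*k + 40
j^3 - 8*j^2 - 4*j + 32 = (j - 8)*(j - 2)*(j + 2)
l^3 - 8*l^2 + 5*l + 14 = (l - 7)*(l - 2)*(l + 1)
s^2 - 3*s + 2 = (s - 2)*(s - 1)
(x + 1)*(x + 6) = x^2 + 7*x + 6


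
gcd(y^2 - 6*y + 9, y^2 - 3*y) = y - 3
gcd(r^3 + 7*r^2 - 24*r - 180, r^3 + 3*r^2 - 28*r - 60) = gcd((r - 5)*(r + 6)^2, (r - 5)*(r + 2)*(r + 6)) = r^2 + r - 30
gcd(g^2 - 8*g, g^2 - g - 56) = g - 8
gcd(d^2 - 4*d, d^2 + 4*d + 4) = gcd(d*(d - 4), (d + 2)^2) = 1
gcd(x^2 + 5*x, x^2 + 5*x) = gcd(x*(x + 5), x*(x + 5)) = x^2 + 5*x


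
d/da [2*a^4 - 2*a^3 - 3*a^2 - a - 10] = 8*a^3 - 6*a^2 - 6*a - 1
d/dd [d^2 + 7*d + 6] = 2*d + 7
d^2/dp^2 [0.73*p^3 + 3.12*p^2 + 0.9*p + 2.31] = 4.38*p + 6.24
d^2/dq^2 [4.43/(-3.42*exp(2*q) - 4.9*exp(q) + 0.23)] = (-4.43*(6.84*exp(q) + 4.9)*(13.68*exp(q) + 9.8)*exp(q) + (60.6024*exp(q) + 21.707)*(3.42*exp(2*q) + 4.9*exp(q) - 0.23))*exp(q)/(3.42*exp(2*q) + 4.9*exp(q) - 0.23)^3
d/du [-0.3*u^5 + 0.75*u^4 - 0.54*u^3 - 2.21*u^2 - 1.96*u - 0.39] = -1.5*u^4 + 3.0*u^3 - 1.62*u^2 - 4.42*u - 1.96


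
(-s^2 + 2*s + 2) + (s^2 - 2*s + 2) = 4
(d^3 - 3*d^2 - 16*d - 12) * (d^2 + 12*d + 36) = d^5 + 9*d^4 - 16*d^3 - 312*d^2 - 720*d - 432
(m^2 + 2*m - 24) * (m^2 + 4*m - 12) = m^4 + 6*m^3 - 28*m^2 - 120*m + 288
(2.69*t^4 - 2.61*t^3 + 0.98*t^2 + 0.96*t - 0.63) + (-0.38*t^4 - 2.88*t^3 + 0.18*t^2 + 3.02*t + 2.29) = 2.31*t^4 - 5.49*t^3 + 1.16*t^2 + 3.98*t + 1.66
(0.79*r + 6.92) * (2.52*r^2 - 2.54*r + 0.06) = 1.9908*r^3 + 15.4318*r^2 - 17.5294*r + 0.4152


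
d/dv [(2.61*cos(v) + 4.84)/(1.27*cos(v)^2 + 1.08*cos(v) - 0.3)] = (3.3147*cos(v)^2 + 12.2936*cos(v) + 6.0102)*sin(v)/(1.6129*cos(v)^4 + 2.7432*cos(v)^3 + 0.4044*cos(v)^2 - 0.648*cos(v) + 0.09)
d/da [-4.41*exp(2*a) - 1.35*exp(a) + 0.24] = (-8.82*exp(a) - 1.35)*exp(a)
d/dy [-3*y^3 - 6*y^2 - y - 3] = -9*y^2 - 12*y - 1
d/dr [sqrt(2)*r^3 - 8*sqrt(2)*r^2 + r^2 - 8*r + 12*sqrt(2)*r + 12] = 3*sqrt(2)*r^2 - 16*sqrt(2)*r + 2*r - 8 + 12*sqrt(2)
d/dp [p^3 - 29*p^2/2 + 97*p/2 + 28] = 3*p^2 - 29*p + 97/2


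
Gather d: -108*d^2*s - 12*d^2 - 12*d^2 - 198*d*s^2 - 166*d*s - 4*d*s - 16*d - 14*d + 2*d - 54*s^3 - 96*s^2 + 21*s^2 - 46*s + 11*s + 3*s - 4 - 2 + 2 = d^2*(-108*s - 24) + d*(-198*s^2 - 170*s - 28) - 54*s^3 - 75*s^2 - 32*s - 4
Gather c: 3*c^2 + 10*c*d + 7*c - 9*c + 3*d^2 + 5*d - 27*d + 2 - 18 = 3*c^2 + c*(10*d - 2) + 3*d^2 - 22*d - 16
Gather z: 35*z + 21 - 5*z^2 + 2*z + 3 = -5*z^2 + 37*z + 24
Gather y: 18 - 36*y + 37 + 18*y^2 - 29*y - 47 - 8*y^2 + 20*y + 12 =10*y^2 - 45*y + 20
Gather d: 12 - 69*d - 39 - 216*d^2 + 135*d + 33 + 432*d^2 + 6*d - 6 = 216*d^2 + 72*d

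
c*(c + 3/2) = c^2 + 3*c/2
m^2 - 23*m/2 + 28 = (m - 8)*(m - 7/2)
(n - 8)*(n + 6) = n^2 - 2*n - 48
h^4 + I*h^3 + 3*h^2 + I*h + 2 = (h - I)^2*(h + I)*(h + 2*I)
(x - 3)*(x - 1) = x^2 - 4*x + 3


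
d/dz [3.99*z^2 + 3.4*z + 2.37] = 7.98*z + 3.4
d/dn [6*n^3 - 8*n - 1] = 18*n^2 - 8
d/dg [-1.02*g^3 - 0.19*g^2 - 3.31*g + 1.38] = -3.06*g^2 - 0.38*g - 3.31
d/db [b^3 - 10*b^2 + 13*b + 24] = 3*b^2 - 20*b + 13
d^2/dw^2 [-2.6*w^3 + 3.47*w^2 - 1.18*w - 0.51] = 6.94 - 15.6*w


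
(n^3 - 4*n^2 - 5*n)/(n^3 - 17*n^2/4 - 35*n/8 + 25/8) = 8*n*(n + 1)/(8*n^2 + 6*n - 5)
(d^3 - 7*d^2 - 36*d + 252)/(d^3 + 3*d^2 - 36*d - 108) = (d - 7)/(d + 3)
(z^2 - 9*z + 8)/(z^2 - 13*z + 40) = (z - 1)/(z - 5)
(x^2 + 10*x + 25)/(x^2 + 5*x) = (x + 5)/x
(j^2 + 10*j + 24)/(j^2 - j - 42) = (j + 4)/(j - 7)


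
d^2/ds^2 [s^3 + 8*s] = 6*s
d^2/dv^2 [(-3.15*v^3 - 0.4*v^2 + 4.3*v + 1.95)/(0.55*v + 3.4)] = (-1.90575*v^3 - 35.343*v^2 - 218.484*v - 24.15025)/(0.166375*v^3 + 3.0855*v^2 + 19.074*v + 39.304)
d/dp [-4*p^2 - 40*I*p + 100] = -8*p - 40*I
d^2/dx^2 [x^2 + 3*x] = 2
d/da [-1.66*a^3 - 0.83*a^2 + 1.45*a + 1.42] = -4.98*a^2 - 1.66*a + 1.45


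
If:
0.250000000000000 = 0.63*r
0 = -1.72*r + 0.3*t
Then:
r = 0.40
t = 2.28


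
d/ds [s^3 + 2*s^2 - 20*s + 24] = 3*s^2 + 4*s - 20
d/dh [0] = 0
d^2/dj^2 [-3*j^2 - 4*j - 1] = -6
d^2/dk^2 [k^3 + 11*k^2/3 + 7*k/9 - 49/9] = 6*k + 22/3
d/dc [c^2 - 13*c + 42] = 2*c - 13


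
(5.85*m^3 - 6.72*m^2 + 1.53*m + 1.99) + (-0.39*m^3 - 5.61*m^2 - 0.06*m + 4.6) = 5.46*m^3 - 12.33*m^2 + 1.47*m + 6.59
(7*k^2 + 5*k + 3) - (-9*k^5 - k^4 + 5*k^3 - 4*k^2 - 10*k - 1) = 9*k^5 + k^4 - 5*k^3 + 11*k^2 + 15*k + 4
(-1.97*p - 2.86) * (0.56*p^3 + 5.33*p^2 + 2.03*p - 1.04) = -1.1032*p^4 - 12.1017*p^3 - 19.2429*p^2 - 3.757*p + 2.9744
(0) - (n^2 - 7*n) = -n^2 + 7*n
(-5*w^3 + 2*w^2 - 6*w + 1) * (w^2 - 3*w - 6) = -5*w^5 + 17*w^4 + 18*w^3 + 7*w^2 + 33*w - 6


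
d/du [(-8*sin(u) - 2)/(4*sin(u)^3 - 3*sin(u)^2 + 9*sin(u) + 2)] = 2*(32*sin(u)^3 - 6*sin(u) + 1)*cos(u)/(4*sin(u)^3 - 3*sin(u)^2 + 9*sin(u) + 2)^2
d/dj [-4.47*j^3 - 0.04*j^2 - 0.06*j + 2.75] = -13.41*j^2 - 0.08*j - 0.06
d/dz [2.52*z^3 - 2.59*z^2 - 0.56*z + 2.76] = 7.56*z^2 - 5.18*z - 0.56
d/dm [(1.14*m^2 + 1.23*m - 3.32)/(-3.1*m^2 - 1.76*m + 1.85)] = (1.8066*m^2 - 16.366*m - 3.5677)/(9.61*m^4 + 10.912*m^3 - 8.3724*m^2 - 6.512*m + 3.4225)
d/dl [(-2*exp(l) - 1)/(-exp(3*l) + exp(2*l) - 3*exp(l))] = (-4*exp(3*l) - exp(2*l) + 2*exp(l) - 3)*exp(-l)/(exp(4*l) - 2*exp(3*l) + 7*exp(2*l) - 6*exp(l) + 9)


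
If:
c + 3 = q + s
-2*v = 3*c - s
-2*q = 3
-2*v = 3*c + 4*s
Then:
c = -9/2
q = -3/2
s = 0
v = 27/4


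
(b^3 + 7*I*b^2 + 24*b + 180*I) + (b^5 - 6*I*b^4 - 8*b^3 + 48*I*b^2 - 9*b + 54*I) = b^5 - 6*I*b^4 - 7*b^3 + 55*I*b^2 + 15*b + 234*I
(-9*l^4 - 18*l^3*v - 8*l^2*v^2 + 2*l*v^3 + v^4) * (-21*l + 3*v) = 189*l^5 + 351*l^4*v + 114*l^3*v^2 - 66*l^2*v^3 - 15*l*v^4 + 3*v^5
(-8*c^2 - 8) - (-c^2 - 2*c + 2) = -7*c^2 + 2*c - 10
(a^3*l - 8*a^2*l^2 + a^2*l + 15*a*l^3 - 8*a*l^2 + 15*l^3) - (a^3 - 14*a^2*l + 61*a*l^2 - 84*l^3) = a^3*l - a^3 - 8*a^2*l^2 + 15*a^2*l + 15*a*l^3 - 69*a*l^2 + 99*l^3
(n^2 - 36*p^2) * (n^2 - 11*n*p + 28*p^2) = n^4 - 11*n^3*p - 8*n^2*p^2 + 396*n*p^3 - 1008*p^4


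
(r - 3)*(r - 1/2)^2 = r^3 - 4*r^2 + 13*r/4 - 3/4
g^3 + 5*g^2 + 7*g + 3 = (g + 1)^2*(g + 3)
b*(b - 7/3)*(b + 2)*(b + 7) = b^4 + 20*b^3/3 - 7*b^2 - 98*b/3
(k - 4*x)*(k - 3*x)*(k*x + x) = k^3*x - 7*k^2*x^2 + k^2*x + 12*k*x^3 - 7*k*x^2 + 12*x^3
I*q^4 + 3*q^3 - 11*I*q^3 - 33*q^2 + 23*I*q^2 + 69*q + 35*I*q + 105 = (q - 7)*(q - 5)*(q - 3*I)*(I*q + I)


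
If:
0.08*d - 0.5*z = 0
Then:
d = 6.25*z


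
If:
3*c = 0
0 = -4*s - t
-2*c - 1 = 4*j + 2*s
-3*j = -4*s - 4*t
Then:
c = 0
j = -2/7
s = 1/14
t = -2/7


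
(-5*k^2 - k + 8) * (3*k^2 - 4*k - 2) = -15*k^4 + 17*k^3 + 38*k^2 - 30*k - 16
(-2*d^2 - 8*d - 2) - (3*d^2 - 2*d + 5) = -5*d^2 - 6*d - 7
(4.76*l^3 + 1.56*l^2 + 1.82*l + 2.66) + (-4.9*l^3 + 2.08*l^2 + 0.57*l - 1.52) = -0.140000000000001*l^3 + 3.64*l^2 + 2.39*l + 1.14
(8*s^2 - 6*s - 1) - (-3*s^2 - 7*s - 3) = 11*s^2 + s + 2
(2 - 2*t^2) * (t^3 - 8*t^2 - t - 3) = -2*t^5 + 16*t^4 + 4*t^3 - 10*t^2 - 2*t - 6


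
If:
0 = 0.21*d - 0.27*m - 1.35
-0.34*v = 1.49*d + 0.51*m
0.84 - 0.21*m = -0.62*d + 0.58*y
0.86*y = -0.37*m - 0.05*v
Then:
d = -1.93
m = -6.50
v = 18.21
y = 1.74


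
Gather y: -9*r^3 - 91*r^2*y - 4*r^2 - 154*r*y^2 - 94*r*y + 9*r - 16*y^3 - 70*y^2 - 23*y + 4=-9*r^3 - 4*r^2 + 9*r - 16*y^3 + y^2*(-154*r - 70) + y*(-91*r^2 - 94*r - 23) + 4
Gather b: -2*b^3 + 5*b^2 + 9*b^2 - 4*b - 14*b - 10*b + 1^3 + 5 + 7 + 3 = -2*b^3 + 14*b^2 - 28*b + 16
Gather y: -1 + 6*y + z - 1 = 6*y + z - 2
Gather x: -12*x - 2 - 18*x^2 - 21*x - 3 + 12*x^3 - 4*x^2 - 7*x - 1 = 12*x^3 - 22*x^2 - 40*x - 6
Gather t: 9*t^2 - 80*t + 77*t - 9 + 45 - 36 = 9*t^2 - 3*t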